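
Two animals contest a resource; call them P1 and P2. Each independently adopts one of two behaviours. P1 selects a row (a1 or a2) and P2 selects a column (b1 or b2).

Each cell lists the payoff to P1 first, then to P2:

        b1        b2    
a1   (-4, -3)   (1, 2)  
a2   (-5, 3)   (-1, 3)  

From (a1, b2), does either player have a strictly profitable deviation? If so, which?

P1 at (a1, b2) earns 1; deviating to a2 yields -1 — not better.
P2 earns 2; deviating to b1 yields -3 — not better.
Neither player can strictly improve; the profile is a Nash equilibrium.

Neither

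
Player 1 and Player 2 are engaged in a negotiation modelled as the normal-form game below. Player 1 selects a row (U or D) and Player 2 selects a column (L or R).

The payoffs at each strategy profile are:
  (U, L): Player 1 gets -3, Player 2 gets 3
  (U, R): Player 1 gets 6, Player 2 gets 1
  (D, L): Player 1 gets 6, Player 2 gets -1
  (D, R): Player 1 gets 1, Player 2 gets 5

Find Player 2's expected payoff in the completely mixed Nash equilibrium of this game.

2

First find x, the probability Player 1 plays U, from Player 2's indifference between L and R: 3x − (1−x) = x + 5(1−x), giving x = 3/4.
Since Player 2 is indifferent in equilibrium, Player 2's expected payoff equals the payoff from either column against (3/4, 1/4). Using L: 3(3/4) − (1/4) = 2.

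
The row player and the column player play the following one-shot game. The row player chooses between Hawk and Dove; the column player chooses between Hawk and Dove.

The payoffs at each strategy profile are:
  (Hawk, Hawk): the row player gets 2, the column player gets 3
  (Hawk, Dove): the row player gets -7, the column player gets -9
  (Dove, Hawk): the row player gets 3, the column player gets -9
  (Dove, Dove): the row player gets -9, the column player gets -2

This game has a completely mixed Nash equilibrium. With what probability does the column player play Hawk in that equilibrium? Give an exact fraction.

Let y be the probability that the column player plays Hawk. In a completely mixed equilibrium, the row player must be indifferent between Hawk and Dove.
The row player's expected payoff from Hawk is 2y − 7(1−y); from Dove it is 3y − 9(1−y).
Setting these equal: 9y − 7 = 12y − 9, so y = 2/3.

2/3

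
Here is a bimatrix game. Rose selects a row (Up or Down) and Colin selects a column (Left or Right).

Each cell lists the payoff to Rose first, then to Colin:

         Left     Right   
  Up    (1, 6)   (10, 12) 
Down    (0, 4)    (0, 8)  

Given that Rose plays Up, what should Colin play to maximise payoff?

Against Up, Colin earns 6 from Left and 12 from Right.
So Right is the best response.

Right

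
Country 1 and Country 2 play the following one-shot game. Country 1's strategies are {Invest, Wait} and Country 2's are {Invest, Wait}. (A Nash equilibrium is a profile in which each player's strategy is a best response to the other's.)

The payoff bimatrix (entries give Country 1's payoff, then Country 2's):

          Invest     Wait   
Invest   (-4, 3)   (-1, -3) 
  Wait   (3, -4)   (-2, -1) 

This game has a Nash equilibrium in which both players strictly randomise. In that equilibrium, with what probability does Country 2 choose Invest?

1/8

Let y be the probability that Country 2 plays Invest. In a completely mixed equilibrium, Country 1 must be indifferent between Invest and Wait.
Country 1's expected payoff from Invest is −4y − (1−y); from Wait it is 3y − 2(1−y).
Setting these equal: −3y − 1 = 5y − 2, so y = 1/8.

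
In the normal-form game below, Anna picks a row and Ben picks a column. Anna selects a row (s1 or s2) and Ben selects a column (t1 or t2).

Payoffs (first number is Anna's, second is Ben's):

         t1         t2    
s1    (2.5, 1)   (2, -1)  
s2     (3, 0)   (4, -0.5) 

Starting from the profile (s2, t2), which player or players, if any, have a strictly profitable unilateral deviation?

Ben

Anna at (s2, t2) earns 4; deviating to s1 yields 2 — not better.
Ben earns -0.5; deviating to t1 yields 0 — a strict improvement.
Only Ben has a strictly profitable deviation.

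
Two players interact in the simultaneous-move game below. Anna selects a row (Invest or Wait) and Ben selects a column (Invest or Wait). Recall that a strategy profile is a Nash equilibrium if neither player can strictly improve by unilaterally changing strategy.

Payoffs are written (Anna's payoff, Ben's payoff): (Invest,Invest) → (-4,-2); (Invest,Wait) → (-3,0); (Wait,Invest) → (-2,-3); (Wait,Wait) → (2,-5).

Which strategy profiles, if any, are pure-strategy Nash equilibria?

(Invest, Invest): Anna prefers Wait (-2 > -4); Ben prefers Wait (0 > -2) — not an equilibrium.
(Invest, Wait): Anna prefers Wait (2 > -3) — not an equilibrium.
(Wait, Invest): Anna gets -2 ≥ -4 from Invest, and Ben gets -3 ≥ -5 from Wait — Nash equilibrium.
(Wait, Wait): Ben prefers Invest (-3 > -5) — not an equilibrium.

(Wait, Invest)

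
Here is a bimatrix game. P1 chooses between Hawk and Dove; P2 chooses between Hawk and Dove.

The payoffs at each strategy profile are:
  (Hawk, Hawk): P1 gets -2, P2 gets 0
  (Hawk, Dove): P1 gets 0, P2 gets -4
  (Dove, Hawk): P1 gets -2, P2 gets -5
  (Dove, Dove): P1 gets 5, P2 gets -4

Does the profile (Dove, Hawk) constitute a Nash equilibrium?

No

At (Dove, Hawk), P1 earns -2; switching to Hawk would give -2, so P1 has no profitable deviation.
P2 earns -5; switching to Dove would give -4, so P2 would deviate.
Since at least one player can profitably deviate, this is not a Nash equilibrium.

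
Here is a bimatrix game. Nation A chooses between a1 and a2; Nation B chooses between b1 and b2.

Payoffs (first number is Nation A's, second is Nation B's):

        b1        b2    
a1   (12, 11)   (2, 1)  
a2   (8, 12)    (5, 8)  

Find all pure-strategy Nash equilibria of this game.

(a1, b1): Nation A gets 12 ≥ 8 from a2, and Nation B gets 11 ≥ 1 from b2 — Nash equilibrium.
(a1, b2): Nation A prefers a2 (5 > 2); Nation B prefers b1 (11 > 1) — not an equilibrium.
(a2, b1): Nation A prefers a1 (12 > 8) — not an equilibrium.
(a2, b2): Nation B prefers b1 (12 > 8) — not an equilibrium.

(a1, b1)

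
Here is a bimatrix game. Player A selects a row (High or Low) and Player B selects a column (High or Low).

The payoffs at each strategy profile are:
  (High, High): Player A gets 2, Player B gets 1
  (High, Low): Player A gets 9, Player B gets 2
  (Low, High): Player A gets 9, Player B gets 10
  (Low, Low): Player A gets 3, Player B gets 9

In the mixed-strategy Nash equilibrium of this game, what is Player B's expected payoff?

First find p, the probability Player A plays High, from Player B's indifference between High and Low: p + 10(1−p) = 2p + 9(1−p), giving p = 1/2.
Since Player B is indifferent in equilibrium, Player B's expected payoff equals the payoff from either column against (1/2, 1/2). Using High: (1/2) + 10(1/2) = 11/2.

11/2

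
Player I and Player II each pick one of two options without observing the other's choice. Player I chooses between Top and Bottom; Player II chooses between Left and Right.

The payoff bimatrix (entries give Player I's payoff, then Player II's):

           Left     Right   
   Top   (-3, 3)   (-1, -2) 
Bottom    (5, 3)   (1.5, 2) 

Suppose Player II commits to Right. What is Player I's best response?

Bottom

Against Right, Player I earns -1 from Top and 1.5 from Bottom.
So Bottom is the best response.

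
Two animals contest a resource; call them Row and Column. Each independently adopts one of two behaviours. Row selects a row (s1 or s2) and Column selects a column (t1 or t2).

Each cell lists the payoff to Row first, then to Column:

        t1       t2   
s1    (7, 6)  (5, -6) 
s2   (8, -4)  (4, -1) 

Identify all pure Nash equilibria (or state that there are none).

(s1, t1): Row prefers s2 (8 > 7) — not an equilibrium.
(s1, t2): Column prefers t1 (6 > -6) — not an equilibrium.
(s2, t1): Column prefers t2 (-1 > -4) — not an equilibrium.
(s2, t2): Row prefers s1 (5 > 4) — not an equilibrium.

none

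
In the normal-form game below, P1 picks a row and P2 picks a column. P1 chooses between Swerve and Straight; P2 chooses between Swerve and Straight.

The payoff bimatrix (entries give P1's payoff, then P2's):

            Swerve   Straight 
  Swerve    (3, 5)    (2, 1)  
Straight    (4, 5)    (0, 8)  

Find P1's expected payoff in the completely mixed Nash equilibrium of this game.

First find q, the probability P2 plays Swerve, from P1's indifference between Swerve and Straight: 3q + 2(1−q) = 4q, giving q = 2/3.
Since P1 is indifferent in equilibrium, P1's expected payoff equals the payoff from either row against (2/3, 1/3). Using Swerve: 3(2/3) + 2(1/3) = 8/3.

8/3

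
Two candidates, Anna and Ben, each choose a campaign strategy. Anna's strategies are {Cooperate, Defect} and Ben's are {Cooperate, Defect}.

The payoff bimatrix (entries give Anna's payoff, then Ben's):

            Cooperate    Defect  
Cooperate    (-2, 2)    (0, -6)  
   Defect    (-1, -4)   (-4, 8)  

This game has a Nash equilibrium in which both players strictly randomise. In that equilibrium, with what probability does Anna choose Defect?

2/5

Let p be the probability that Anna plays Cooperate. In a completely mixed equilibrium, Ben must be indifferent between Cooperate and Defect.
Ben's expected payoff from Cooperate is 2p − 4(1−p); from Defect it is −6p + 8(1−p).
Setting these equal: 6p − 4 = −14p + 8, so p = 3/5.
Therefore Anna plays Defect with probability 1 − 3/5 = 2/5.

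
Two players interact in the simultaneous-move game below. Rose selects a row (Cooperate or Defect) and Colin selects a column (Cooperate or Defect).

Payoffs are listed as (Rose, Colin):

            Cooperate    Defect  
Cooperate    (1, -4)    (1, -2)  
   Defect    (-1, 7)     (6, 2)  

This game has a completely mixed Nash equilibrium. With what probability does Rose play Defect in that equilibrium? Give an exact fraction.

2/7

Let r be the probability that Rose plays Cooperate. In a completely mixed equilibrium, Colin must be indifferent between Cooperate and Defect.
Colin's expected payoff from Cooperate is −4r + 7(1−r); from Defect it is −2r + 2(1−r).
Setting these equal: −11r + 7 = −4r + 2, so r = 5/7.
Therefore Rose plays Defect with probability 1 − 5/7 = 2/7.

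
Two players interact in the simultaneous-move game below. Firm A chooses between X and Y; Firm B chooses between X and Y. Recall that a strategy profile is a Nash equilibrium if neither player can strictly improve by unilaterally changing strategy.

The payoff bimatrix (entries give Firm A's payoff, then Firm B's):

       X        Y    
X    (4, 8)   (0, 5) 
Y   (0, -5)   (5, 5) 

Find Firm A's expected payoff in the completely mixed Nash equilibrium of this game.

First find y, the probability Firm B plays X, from Firm A's indifference between X and Y: 4y = 5(1−y), giving y = 5/9.
Since Firm A is indifferent in equilibrium, Firm A's expected payoff equals the payoff from either row against (5/9, 4/9). Using X: 4(5/9) = 20/9.

20/9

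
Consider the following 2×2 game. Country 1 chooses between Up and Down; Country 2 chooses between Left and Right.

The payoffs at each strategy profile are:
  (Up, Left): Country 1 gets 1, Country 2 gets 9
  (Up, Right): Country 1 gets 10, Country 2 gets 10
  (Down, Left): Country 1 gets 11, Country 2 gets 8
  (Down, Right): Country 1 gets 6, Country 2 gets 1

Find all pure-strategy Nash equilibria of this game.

(Up, Right) and (Down, Left)

(Up, Left): Country 1 prefers Down (11 > 1); Country 2 prefers Right (10 > 9) — not an equilibrium.
(Up, Right): Country 1 gets 10 ≥ 6 from Down, and Country 2 gets 10 ≥ 9 from Left — Nash equilibrium.
(Down, Left): Country 1 gets 11 ≥ 1 from Up, and Country 2 gets 8 ≥ 1 from Right — Nash equilibrium.
(Down, Right): Country 1 prefers Up (10 > 6); Country 2 prefers Left (8 > 1) — not an equilibrium.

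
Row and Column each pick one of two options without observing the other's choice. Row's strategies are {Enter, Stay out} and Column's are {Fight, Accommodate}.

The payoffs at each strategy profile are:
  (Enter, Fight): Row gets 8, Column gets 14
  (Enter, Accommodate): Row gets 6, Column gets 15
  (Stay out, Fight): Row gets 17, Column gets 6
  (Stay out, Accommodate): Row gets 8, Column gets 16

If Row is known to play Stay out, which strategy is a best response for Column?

Against Stay out, Column earns 6 from Fight and 16 from Accommodate.
So Accommodate is the best response.

Accommodate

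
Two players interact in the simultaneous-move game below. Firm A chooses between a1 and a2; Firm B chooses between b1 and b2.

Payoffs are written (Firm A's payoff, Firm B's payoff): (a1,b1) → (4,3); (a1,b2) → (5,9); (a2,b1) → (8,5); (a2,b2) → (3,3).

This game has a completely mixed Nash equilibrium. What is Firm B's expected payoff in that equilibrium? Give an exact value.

9/2

First find p, the probability Firm A plays a1, from Firm B's indifference between b1 and b2: 3p + 5(1−p) = 9p + 3(1−p), giving p = 1/4.
Since Firm B is indifferent in equilibrium, Firm B's expected payoff equals the payoff from either column against (1/4, 3/4). Using b1: 3(1/4) + 5(3/4) = 9/2.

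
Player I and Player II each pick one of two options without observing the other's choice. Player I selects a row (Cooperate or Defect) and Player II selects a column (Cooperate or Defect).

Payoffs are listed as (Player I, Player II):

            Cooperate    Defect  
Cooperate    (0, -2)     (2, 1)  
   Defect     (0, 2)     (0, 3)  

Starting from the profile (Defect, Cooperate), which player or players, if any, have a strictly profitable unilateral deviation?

Player II

Player I at (Defect, Cooperate) earns 0; deviating to Cooperate yields 0 — not better.
Player II earns 2; deviating to Defect yields 3 — a strict improvement.
Only Player II has a strictly profitable deviation.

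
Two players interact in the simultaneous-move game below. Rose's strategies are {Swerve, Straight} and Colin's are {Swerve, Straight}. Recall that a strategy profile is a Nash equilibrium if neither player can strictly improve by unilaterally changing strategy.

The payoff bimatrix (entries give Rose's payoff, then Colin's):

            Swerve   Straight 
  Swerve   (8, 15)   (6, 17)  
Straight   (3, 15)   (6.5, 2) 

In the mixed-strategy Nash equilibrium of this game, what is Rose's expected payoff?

First find q, the probability Colin plays Swerve, from Rose's indifference between Swerve and Straight: 8q + 6(1−q) = 3q + 6.5(1−q), giving q = 1/11.
Since Rose is indifferent in equilibrium, Rose's expected payoff equals the payoff from either row against (1/11, 10/11). Using Swerve: 8(1/11) + 6(10/11) = 68/11.

68/11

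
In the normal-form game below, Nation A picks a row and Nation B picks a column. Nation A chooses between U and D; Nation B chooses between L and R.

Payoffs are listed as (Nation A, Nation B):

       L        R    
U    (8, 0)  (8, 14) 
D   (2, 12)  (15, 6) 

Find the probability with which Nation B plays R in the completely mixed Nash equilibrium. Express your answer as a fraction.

Let y be the probability that Nation B plays L. In a completely mixed equilibrium, Nation A must be indifferent between U and D.
Nation A's expected payoff from U is 8y + 8(1−y); from D it is 2y + 15(1−y).
Setting these equal: 8 = −13y + 15, so y = 7/13.
Therefore Nation B plays R with probability 1 − 7/13 = 6/13.

6/13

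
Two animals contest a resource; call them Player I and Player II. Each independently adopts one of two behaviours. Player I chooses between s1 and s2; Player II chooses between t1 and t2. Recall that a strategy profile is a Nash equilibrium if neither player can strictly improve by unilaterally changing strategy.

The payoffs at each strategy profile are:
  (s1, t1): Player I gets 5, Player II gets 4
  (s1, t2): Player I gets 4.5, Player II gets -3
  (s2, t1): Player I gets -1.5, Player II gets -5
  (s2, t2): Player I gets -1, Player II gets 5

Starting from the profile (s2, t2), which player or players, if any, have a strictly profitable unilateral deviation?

Player I

Player I at (s2, t2) earns -1; deviating to s1 yields 4.5 — a strict improvement.
Player II earns 5; deviating to t1 yields -5 — not better.
Only Player I has a strictly profitable deviation.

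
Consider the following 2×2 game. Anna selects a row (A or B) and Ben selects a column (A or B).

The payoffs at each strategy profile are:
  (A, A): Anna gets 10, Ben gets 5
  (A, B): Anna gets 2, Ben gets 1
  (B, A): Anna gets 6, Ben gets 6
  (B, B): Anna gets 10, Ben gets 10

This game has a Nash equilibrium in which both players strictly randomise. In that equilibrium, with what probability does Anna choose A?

Let p be the probability that Anna plays A. In a completely mixed equilibrium, Ben must be indifferent between A and B.
Ben's expected payoff from A is 5p + 6(1−p); from B it is p + 10(1−p).
Setting these equal: −p + 6 = −9p + 10, so p = 1/2.

1/2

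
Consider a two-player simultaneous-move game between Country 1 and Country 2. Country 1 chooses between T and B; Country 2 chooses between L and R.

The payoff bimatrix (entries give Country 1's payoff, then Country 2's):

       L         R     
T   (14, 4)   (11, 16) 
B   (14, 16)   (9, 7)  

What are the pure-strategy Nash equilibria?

(T, R) and (B, L)

(T, L): Country 2 prefers R (16 > 4) — not an equilibrium.
(T, R): Country 1 gets 11 ≥ 9 from B, and Country 2 gets 16 ≥ 4 from L — Nash equilibrium.
(B, L): Country 1 gets 14 ≥ 14 from T, and Country 2 gets 16 ≥ 7 from R — Nash equilibrium.
(B, R): Country 1 prefers T (11 > 9); Country 2 prefers L (16 > 7) — not an equilibrium.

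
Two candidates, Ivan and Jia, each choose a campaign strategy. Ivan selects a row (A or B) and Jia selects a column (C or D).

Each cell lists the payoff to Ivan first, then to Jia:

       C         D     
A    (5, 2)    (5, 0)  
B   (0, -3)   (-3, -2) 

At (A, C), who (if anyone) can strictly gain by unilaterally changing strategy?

Neither

Ivan at (A, C) earns 5; deviating to B yields 0 — not better.
Jia earns 2; deviating to D yields 0 — not better.
Neither player can strictly improve; the profile is a Nash equilibrium.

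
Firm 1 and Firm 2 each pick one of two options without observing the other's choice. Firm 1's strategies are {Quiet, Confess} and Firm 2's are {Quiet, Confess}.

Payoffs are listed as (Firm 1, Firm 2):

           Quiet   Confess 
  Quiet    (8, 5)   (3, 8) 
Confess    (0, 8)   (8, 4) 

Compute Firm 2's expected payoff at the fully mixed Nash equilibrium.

First find p, the probability Firm 1 plays Quiet, from Firm 2's indifference between Quiet and Confess: 5p + 8(1−p) = 8p + 4(1−p), giving p = 4/7.
Since Firm 2 is indifferent in equilibrium, Firm 2's expected payoff equals the payoff from either column against (4/7, 3/7). Using Quiet: 5(4/7) + 8(3/7) = 44/7.

44/7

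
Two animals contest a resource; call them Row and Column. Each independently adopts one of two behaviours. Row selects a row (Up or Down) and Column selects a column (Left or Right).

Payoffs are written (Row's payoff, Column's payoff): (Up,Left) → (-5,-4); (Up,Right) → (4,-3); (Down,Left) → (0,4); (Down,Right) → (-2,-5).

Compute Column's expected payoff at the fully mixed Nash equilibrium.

First find p, the probability Row plays Up, from Column's indifference between Left and Right: −4p + 4(1−p) = −3p − 5(1−p), giving p = 9/10.
Since Column is indifferent in equilibrium, Column's expected payoff equals the payoff from either column against (9/10, 1/10). Using Left: −4(9/10) + 4(1/10) = -16/5.

-16/5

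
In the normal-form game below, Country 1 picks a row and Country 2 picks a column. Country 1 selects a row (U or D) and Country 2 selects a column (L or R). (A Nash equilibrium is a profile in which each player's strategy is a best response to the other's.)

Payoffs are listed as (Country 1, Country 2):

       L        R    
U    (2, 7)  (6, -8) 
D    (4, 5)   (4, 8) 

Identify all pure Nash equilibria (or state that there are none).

none

(U, L): Country 1 prefers D (4 > 2) — not an equilibrium.
(U, R): Country 2 prefers L (7 > -8) — not an equilibrium.
(D, L): Country 2 prefers R (8 > 5) — not an equilibrium.
(D, R): Country 1 prefers U (6 > 4) — not an equilibrium.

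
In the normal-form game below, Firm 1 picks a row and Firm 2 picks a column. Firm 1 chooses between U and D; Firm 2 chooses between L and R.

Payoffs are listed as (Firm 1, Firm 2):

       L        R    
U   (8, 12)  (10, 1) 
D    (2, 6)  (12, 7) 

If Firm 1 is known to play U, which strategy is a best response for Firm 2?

Against U, Firm 2 earns 12 from L and 1 from R.
So L is the best response.

L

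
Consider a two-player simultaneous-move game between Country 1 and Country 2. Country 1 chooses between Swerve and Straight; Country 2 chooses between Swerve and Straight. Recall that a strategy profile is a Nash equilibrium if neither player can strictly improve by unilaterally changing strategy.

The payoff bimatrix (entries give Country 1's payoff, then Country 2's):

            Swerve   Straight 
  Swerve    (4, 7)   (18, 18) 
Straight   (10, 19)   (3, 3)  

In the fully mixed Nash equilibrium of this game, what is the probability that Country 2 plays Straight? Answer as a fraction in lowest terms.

2/7

Let q be the probability that Country 2 plays Swerve. In a completely mixed equilibrium, Country 1 must be indifferent between Swerve and Straight.
Country 1's expected payoff from Swerve is 4q + 18(1−q); from Straight it is 10q + 3(1−q).
Setting these equal: −14q + 18 = 7q + 3, so q = 5/7.
Therefore Country 2 plays Straight with probability 1 − 5/7 = 2/7.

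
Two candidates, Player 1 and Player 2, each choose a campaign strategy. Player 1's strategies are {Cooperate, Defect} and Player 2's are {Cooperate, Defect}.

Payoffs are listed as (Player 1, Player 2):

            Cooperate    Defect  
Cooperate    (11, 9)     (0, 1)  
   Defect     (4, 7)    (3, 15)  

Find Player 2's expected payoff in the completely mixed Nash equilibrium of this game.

First find x, the probability Player 1 plays Cooperate, from Player 2's indifference between Cooperate and Defect: 9x + 7(1−x) = x + 15(1−x), giving x = 1/2.
Since Player 2 is indifferent in equilibrium, Player 2's expected payoff equals the payoff from either column against (1/2, 1/2). Using Cooperate: 9(1/2) + 7(1/2) = 8.

8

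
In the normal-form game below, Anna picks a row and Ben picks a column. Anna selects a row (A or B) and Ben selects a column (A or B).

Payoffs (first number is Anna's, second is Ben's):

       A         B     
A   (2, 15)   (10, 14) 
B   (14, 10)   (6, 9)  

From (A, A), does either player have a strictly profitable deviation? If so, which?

Anna at (A, A) earns 2; deviating to B yields 14 — a strict improvement.
Ben earns 15; deviating to B yields 14 — not better.
Only Anna has a strictly profitable deviation.

Anna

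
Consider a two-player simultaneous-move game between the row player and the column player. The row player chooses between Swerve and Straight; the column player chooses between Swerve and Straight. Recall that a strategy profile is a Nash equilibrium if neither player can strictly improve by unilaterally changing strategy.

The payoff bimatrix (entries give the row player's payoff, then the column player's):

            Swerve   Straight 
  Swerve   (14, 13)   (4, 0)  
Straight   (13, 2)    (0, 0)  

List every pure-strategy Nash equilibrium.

(Swerve, Swerve): the row player gets 14 ≥ 13 from Straight, and the column player gets 13 ≥ 0 from Straight — Nash equilibrium.
(Swerve, Straight): the column player prefers Swerve (13 > 0) — not an equilibrium.
(Straight, Swerve): the row player prefers Swerve (14 > 13) — not an equilibrium.
(Straight, Straight): the row player prefers Swerve (4 > 0); the column player prefers Swerve (2 > 0) — not an equilibrium.

(Swerve, Swerve)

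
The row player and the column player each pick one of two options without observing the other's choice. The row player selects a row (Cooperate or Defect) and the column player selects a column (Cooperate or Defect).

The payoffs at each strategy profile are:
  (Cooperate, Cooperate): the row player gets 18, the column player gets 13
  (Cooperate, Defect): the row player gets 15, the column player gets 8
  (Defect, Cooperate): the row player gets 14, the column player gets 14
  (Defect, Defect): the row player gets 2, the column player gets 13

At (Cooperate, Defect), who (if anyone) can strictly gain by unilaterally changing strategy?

The column player

The row player at (Cooperate, Defect) earns 15; deviating to Defect yields 2 — not better.
The column player earns 8; deviating to Cooperate yields 13 — a strict improvement.
Only the column player has a strictly profitable deviation.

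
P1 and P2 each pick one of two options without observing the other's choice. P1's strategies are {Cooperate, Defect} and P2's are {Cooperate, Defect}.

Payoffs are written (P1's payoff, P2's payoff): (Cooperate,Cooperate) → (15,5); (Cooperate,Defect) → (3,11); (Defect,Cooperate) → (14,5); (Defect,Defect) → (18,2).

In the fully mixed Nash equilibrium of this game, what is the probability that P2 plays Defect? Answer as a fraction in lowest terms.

1/16

Let q be the probability that P2 plays Cooperate. In a completely mixed equilibrium, P1 must be indifferent between Cooperate and Defect.
P1's expected payoff from Cooperate is 15q + 3(1−q); from Defect it is 14q + 18(1−q).
Setting these equal: 12q + 3 = −4q + 18, so q = 15/16.
Therefore P2 plays Defect with probability 1 − 15/16 = 1/16.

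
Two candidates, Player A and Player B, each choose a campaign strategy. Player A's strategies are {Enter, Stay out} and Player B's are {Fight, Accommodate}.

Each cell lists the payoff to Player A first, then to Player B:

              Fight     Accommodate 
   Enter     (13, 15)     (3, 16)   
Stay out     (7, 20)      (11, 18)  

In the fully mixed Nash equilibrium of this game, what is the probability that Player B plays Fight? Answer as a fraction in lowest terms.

Let c be the probability that Player B plays Fight. In a completely mixed equilibrium, Player A must be indifferent between Enter and Stay out.
Player A's expected payoff from Enter is 13c + 3(1−c); from Stay out it is 7c + 11(1−c).
Setting these equal: 10c + 3 = −4c + 11, so c = 4/7.

4/7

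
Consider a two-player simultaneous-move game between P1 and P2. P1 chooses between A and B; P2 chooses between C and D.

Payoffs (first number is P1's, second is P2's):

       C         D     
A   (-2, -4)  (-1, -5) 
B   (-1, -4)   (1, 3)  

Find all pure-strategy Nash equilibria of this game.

(B, D)

(A, C): P1 prefers B (-1 > -2) — not an equilibrium.
(A, D): P1 prefers B (1 > -1); P2 prefers C (-4 > -5) — not an equilibrium.
(B, C): P2 prefers D (3 > -4) — not an equilibrium.
(B, D): P1 gets 1 ≥ -1 from A, and P2 gets 3 ≥ -4 from C — Nash equilibrium.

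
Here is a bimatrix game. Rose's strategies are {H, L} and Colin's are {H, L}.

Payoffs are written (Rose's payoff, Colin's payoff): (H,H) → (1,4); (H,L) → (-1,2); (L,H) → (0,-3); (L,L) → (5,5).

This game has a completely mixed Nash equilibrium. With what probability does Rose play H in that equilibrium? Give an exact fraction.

Let r be the probability that Rose plays H. In a completely mixed equilibrium, Colin must be indifferent between H and L.
Colin's expected payoff from H is 4r − 3(1−r); from L it is 2r + 5(1−r).
Setting these equal: 7r − 3 = −3r + 5, so r = 4/5.

4/5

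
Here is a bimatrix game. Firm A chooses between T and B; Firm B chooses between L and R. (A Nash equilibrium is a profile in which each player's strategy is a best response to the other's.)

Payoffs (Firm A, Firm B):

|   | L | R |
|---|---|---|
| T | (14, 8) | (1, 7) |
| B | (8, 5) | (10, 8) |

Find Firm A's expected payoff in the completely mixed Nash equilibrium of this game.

44/5

First find q, the probability Firm B plays L, from Firm A's indifference between T and B: 14q + (1−q) = 8q + 10(1−q), giving q = 3/5.
Since Firm A is indifferent in equilibrium, Firm A's expected payoff equals the payoff from either row against (3/5, 2/5). Using T: 14(3/5) + (2/5) = 44/5.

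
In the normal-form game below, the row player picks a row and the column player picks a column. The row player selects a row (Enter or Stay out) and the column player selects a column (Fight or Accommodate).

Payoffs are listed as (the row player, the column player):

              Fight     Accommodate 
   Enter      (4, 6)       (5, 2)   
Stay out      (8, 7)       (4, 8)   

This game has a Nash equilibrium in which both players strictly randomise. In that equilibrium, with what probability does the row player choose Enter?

Let p be the probability that the row player plays Enter. In a completely mixed equilibrium, the column player must be indifferent between Fight and Accommodate.
The column player's expected payoff from Fight is 6p + 7(1−p); from Accommodate it is 2p + 8(1−p).
Setting these equal: −p + 7 = −6p + 8, so p = 1/5.

1/5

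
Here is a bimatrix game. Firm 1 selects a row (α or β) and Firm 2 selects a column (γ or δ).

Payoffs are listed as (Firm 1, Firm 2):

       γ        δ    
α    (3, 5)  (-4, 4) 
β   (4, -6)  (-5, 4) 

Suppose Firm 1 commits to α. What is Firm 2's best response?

γ

Against α, Firm 2 earns 5 from γ and 4 from δ.
So γ is the best response.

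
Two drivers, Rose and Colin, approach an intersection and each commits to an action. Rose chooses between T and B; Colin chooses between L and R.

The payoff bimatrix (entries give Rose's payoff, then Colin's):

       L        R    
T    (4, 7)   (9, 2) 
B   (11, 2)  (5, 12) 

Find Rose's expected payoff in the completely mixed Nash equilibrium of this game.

79/11

First find y, the probability Colin plays L, from Rose's indifference between T and B: 4y + 9(1−y) = 11y + 5(1−y), giving y = 4/11.
Since Rose is indifferent in equilibrium, Rose's expected payoff equals the payoff from either row against (4/11, 7/11). Using T: 4(4/11) + 9(7/11) = 79/11.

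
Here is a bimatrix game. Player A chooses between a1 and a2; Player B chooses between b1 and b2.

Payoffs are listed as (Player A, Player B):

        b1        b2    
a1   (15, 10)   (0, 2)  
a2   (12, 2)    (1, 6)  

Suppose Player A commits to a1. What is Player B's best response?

b1

Against a1, Player B earns 10 from b1 and 2 from b2.
So b1 is the best response.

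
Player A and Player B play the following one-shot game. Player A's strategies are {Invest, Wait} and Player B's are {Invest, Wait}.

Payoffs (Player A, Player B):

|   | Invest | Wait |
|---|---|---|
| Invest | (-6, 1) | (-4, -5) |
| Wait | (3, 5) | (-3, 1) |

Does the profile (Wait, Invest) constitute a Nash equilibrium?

At (Wait, Invest), Player A earns 3; switching to Invest would give -6, so Player A has no profitable deviation.
Player B earns 5; switching to Wait would give 1, so Player B has no profitable deviation.
Neither player can gain by a unilateral deviation, so this profile is a Nash equilibrium.

Yes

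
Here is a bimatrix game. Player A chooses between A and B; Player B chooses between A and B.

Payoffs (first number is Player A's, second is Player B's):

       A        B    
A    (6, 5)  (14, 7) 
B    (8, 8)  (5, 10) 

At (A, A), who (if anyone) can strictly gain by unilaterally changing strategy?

Both

Player A at (A, A) earns 6; deviating to B yields 8 — a strict improvement.
Player B earns 5; deviating to B yields 7 — a strict improvement.
Both Player A and Player B have strictly profitable deviations.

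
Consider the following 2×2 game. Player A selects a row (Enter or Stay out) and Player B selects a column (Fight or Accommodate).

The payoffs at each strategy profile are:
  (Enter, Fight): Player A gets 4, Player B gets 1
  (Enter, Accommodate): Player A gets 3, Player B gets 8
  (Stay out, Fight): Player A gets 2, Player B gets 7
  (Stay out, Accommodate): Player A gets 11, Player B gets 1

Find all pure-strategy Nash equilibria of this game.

none

(Enter, Fight): Player B prefers Accommodate (8 > 1) — not an equilibrium.
(Enter, Accommodate): Player A prefers Stay out (11 > 3) — not an equilibrium.
(Stay out, Fight): Player A prefers Enter (4 > 2) — not an equilibrium.
(Stay out, Accommodate): Player B prefers Fight (7 > 1) — not an equilibrium.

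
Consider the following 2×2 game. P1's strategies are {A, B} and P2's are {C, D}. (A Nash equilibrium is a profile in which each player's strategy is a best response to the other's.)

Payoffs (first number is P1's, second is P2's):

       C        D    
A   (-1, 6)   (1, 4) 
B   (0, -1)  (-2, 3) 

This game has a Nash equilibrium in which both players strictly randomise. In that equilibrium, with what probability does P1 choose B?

1/3

Let r be the probability that P1 plays A. In a completely mixed equilibrium, P2 must be indifferent between C and D.
P2's expected payoff from C is 6r − (1−r); from D it is 4r + 3(1−r).
Setting these equal: 7r − 1 = r + 3, so r = 2/3.
Therefore P1 plays B with probability 1 − 2/3 = 1/3.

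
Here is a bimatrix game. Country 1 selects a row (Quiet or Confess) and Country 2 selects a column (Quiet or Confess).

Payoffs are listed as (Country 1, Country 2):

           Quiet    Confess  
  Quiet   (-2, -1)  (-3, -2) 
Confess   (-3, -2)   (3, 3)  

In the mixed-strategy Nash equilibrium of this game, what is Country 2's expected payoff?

-7/6

First find x, the probability Country 1 plays Quiet, from Country 2's indifference between Quiet and Confess: −x − 2(1−x) = −2x + 3(1−x), giving x = 5/6.
Since Country 2 is indifferent in equilibrium, Country 2's expected payoff equals the payoff from either column against (5/6, 1/6). Using Quiet: −(5/6) − 2(1/6) = -7/6.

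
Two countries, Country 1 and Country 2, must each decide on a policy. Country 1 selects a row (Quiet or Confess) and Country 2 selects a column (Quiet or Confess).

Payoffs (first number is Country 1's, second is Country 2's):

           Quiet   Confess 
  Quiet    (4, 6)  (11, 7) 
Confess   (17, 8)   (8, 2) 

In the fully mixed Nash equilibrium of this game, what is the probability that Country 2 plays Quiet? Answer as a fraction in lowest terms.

3/16

Let q be the probability that Country 2 plays Quiet. In a completely mixed equilibrium, Country 1 must be indifferent between Quiet and Confess.
Country 1's expected payoff from Quiet is 4q + 11(1−q); from Confess it is 17q + 8(1−q).
Setting these equal: −7q + 11 = 9q + 8, so q = 3/16.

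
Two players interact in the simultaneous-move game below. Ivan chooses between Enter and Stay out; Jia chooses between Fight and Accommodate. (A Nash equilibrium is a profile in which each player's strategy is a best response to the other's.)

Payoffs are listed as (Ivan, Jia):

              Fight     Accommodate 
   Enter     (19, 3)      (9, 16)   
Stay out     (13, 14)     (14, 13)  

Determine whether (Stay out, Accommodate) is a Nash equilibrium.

At (Stay out, Accommodate), Ivan earns 14; switching to Enter would give 9, so Ivan has no profitable deviation.
Jia earns 13; switching to Fight would give 14, so Jia would deviate.
Since at least one player can profitably deviate, this is not a Nash equilibrium.

No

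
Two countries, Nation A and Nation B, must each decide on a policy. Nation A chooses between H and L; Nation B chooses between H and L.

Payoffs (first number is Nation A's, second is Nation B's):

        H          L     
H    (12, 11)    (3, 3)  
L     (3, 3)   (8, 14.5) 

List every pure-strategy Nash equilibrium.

(H, H): Nation A gets 12 ≥ 3 from L, and Nation B gets 11 ≥ 3 from L — Nash equilibrium.
(H, L): Nation A prefers L (8 > 3); Nation B prefers H (11 > 3) — not an equilibrium.
(L, H): Nation A prefers H (12 > 3); Nation B prefers L (14.5 > 3) — not an equilibrium.
(L, L): Nation A gets 8 ≥ 3 from H, and Nation B gets 14.5 ≥ 3 from H — Nash equilibrium.

(H, H) and (L, L)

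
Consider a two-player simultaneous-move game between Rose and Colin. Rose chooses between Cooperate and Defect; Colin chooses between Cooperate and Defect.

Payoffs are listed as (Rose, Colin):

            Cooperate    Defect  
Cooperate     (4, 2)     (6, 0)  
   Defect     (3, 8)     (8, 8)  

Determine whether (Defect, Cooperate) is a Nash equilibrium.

At (Defect, Cooperate), Rose earns 3; switching to Cooperate would give 4, so Rose would deviate.
Colin earns 8; switching to Defect would give 8, so Colin has no profitable deviation.
Since at least one player can profitably deviate, this is not a Nash equilibrium.

No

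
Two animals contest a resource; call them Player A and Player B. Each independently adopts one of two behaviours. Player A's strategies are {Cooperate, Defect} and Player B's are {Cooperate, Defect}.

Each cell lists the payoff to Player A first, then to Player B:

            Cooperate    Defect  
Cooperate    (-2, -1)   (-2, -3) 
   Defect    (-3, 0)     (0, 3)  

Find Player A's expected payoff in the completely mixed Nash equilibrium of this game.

-2

First find y, the probability Player B plays Cooperate, from Player A's indifference between Cooperate and Defect: −2y − 2(1−y) = −3y, giving y = 2/3.
Since Player A is indifferent in equilibrium, Player A's expected payoff equals the payoff from either row against (2/3, 1/3). Using Cooperate: −2(2/3) − 2(1/3) = -2.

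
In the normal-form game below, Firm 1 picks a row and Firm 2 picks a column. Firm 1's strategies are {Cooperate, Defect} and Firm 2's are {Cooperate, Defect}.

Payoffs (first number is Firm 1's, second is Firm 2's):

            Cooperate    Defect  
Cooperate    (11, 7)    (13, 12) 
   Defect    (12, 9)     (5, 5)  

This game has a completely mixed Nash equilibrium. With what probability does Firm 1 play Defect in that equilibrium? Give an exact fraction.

Let r be the probability that Firm 1 plays Cooperate. In a completely mixed equilibrium, Firm 2 must be indifferent between Cooperate and Defect.
Firm 2's expected payoff from Cooperate is 7r + 9(1−r); from Defect it is 12r + 5(1−r).
Setting these equal: −2r + 9 = 7r + 5, so r = 4/9.
Therefore Firm 1 plays Defect with probability 1 − 4/9 = 5/9.

5/9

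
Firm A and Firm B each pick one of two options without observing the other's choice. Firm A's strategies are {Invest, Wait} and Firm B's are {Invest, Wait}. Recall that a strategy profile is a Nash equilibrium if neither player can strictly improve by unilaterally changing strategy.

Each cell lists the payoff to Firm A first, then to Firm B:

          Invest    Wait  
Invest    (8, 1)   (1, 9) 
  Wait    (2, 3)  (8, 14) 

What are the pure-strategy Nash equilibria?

(Invest, Invest): Firm B prefers Wait (9 > 1) — not an equilibrium.
(Invest, Wait): Firm A prefers Wait (8 > 1) — not an equilibrium.
(Wait, Invest): Firm A prefers Invest (8 > 2); Firm B prefers Wait (14 > 3) — not an equilibrium.
(Wait, Wait): Firm A gets 8 ≥ 1 from Invest, and Firm B gets 14 ≥ 3 from Invest — Nash equilibrium.

(Wait, Wait)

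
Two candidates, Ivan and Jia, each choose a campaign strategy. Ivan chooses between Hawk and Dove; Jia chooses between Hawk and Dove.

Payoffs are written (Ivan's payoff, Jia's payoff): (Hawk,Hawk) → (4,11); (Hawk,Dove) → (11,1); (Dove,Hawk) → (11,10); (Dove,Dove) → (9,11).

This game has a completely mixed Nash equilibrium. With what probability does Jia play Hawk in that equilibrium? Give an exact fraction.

Let y be the probability that Jia plays Hawk. In a completely mixed equilibrium, Ivan must be indifferent between Hawk and Dove.
Ivan's expected payoff from Hawk is 4y + 11(1−y); from Dove it is 11y + 9(1−y).
Setting these equal: −7y + 11 = 2y + 9, so y = 2/9.

2/9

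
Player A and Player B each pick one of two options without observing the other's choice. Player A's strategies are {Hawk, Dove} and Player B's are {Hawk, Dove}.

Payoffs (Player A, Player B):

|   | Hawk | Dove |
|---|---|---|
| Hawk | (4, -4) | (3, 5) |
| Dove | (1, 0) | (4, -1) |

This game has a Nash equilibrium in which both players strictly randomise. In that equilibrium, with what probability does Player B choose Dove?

Let c be the probability that Player B plays Hawk. In a completely mixed equilibrium, Player A must be indifferent between Hawk and Dove.
Player A's expected payoff from Hawk is 4c + 3(1−c); from Dove it is c + 4(1−c).
Setting these equal: c + 3 = −3c + 4, so c = 1/4.
Therefore Player B plays Dove with probability 1 − 1/4 = 3/4.

3/4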